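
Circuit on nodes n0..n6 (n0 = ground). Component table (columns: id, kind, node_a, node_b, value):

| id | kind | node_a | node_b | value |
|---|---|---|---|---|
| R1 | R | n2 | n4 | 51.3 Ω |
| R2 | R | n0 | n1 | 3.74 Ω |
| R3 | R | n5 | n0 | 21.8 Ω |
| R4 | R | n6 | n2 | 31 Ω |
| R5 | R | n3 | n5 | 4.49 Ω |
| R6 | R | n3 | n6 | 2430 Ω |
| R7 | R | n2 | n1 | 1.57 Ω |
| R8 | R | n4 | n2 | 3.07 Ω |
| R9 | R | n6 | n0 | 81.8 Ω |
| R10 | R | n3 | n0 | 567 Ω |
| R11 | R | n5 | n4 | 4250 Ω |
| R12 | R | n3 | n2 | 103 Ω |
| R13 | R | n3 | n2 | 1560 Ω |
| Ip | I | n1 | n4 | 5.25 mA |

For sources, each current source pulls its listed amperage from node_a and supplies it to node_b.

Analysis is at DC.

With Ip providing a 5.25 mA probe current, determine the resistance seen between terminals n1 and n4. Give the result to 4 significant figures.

Apply KCL at each of the 6 non-ground nodes and solve the resulting linear system.
Node n1: branches {R2, R7, Ip} → V_1 = -0.0004997
Node n2: branches {R1, R4, R7, R8, R12, R13} → V_2 = 0.007533
Node n3: branches {R5, R6, R10, R12, R13} → V_3 = 0.001668
Node n4: branches {R1, R8, R11, Ip} → V_4 = 0.02273
Node n5: branches {R3, R5, R11} → V_5 = 0.001402
Node n6: branches {R4, R6, R9} → V_6 = 0.005428

R_eq = 4.424 Ω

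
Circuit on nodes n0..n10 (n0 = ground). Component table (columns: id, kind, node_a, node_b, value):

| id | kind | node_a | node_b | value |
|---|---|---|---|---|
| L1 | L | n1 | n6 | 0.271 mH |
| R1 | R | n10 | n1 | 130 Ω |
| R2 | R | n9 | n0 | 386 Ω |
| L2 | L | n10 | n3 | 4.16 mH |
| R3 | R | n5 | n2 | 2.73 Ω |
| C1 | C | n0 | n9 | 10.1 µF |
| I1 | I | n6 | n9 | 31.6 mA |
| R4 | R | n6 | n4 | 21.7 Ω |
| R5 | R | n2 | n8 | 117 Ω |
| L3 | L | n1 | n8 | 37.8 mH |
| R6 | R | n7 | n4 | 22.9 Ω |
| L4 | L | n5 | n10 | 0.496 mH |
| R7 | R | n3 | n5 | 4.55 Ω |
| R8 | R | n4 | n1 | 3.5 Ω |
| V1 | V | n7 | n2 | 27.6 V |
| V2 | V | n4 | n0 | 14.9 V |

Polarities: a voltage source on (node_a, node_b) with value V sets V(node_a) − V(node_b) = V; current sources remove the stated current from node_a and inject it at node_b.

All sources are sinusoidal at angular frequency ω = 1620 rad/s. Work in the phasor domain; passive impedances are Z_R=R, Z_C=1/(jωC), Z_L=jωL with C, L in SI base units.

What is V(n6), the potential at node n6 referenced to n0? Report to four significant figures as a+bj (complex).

13.93+0.1614j V

Element admittances at ω=1620 rad/s:
  Y(L1) = 0.000-2.278j S between n1,n6
  Y(R1) = 0.007692+0.000j S between n10,n1
  Y(R2) = 0.002591+0.000j S between n9,n0
  Y(L2) = 0.000-0.1484j S between n10,n3
  Y(R3) = 0.3663+0.000j S between n5,n2
  Y(C1) = 0.000+0.01636j S between n0,n9
  I1: injects 0.0316 A into n9 (from n6)
  Y(R4) = 0.04608+0.000j S between n6,n4
  Y(R5) = 0.008547+0.000j S between n2,n8
  Y(L3) = 0.000-0.01633j S between n1,n8
  Y(R6) = 0.04367+0.000j S between n7,n4
  Y(L4) = 0.000-1.245j S between n5,n10
  Y(R7) = 0.2198+0.000j S between n3,n5
  Y(R8) = 0.2857+0.000j S between n4,n1
  V1: constraint V(n7)−V(n2) = 27.6
  V2: constraint V(n4)−V(n0) = 14.9
Assemble and solve the 12×12 MNA system:
  V(n1)=13.93+0.1557j  V(n2)=-6.068-1.189j  V(n3)=-5.605-1.128j  V(n4)=14.90+0.000j  V(n5)=-5.657-1.164j  V(n6)=13.93+0.1614j  V(n7)=21.53-1.189j  V(n8)=10.18-8.350j  V(n9)=0.2983-1.884j  V(n10)=-5.658-1.052j
  i(V1)=-0.2896+0.05192j  i(V2)=-0.03160+0.000j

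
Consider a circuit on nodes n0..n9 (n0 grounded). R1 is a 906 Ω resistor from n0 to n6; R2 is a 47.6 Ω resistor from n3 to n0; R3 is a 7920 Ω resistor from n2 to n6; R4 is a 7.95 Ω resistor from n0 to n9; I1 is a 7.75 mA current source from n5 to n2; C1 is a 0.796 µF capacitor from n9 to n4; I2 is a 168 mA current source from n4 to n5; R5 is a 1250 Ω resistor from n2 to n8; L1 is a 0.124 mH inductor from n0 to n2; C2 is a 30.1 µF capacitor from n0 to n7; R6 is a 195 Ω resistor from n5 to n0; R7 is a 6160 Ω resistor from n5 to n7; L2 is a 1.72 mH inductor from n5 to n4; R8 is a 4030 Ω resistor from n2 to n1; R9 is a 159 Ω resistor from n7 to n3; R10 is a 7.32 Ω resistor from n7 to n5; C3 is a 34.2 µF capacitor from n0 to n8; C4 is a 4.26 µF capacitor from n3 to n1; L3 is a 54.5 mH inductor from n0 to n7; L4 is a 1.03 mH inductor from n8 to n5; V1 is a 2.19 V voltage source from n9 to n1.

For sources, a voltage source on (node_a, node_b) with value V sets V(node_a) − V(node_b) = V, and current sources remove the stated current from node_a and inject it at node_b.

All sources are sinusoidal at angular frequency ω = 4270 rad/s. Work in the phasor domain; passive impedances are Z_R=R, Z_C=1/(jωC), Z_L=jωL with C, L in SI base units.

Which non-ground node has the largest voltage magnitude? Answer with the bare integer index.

Apply KCL at each of the 9 non-ground nodes and solve the resulting linear system.
Node n1: branches {R8, C4, V1} → V_1 = -1.997+0.1817j
Node n2: branches {R3, I1, R5, L1, R8} → V_2 = -6.435e-05+0.003834j
Node n3: branches {R2, R9, C4} → V_3 = -0.6998-0.8607j
Node n4: branches {C1, I2, L2} → V_4 = -0.01106-1.233j
Node n5: branches {I1, I2, R6, R7, L2, R10, L4} → V_5 = -0.005972+0.03612j
Node n6: branches {R1, R3} → V_6 = -6.606e-06+0.0003936j
Node n7: branches {C2, R7, R9, R10, L3} → V_7 = -0.02243+0.01617j
Node n8: branches {R5, C3, L4} → V_8 = -0.01574+0.1011j
Node n9: branches {R4, C1, V1} → V_9 = 0.1929+0.1817j
Source currents: i(V1)=-0.01946-0.02355j

1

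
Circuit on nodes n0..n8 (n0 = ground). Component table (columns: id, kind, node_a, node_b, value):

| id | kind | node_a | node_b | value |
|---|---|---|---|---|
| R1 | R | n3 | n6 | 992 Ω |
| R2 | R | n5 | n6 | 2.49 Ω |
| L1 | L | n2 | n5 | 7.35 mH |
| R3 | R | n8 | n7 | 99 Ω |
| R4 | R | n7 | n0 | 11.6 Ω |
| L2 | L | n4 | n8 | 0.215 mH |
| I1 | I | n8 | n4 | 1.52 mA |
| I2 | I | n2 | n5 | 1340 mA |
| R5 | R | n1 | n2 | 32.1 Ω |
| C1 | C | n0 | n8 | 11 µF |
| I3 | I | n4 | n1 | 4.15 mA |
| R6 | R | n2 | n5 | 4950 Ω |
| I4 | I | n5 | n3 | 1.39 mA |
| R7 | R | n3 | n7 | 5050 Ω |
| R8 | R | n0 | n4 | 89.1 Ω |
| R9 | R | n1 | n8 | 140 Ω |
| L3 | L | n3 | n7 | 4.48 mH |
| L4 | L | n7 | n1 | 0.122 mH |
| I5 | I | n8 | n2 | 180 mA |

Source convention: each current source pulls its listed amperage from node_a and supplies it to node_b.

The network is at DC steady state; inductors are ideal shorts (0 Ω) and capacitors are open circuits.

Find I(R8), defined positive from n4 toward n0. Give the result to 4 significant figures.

-0.06730 A

MNA unknowns: 8 node voltages V₁..V_8 plus 4 source currents (L1, L2, L3, L4)
R1: Y=0.001008 on G[3,6]
R2: Y=0.4016 on G[5,6]
L1: row V2−V5=0, i_L1 at 2,5
R3: Y=0.01010 on G[8,7]
R4: Y=0.08621 on G[7,0]
L2: row V4−V8=0, i_L2 at 4,8
I1: z[8]−=0.00152, z[4]+=0.00152
I2: z[2]−=1.34, z[5]+=1.34
R5: Y=0.03115 on G[1,2]
C1: Y=0.000 on G[0,8]
I3: z[4]−=0.00415, z[1]+=0.00415
R6: Y=0.0002020 on G[2,5]
I4: z[5]−=0.00139, z[3]+=0.00139
R7: Y=0.0001980 on G[3,7]
R8: Y=0.01122 on G[0,4]
R9: Y=0.007143 on G[1,8]
L3: row V3−V7=0, i_L3 at 3,7
L4: row V7−V1=0, i_L4 at 7,1
I5: z[8]−=0.18, z[2]+=0.18
solve → V1=0.7806, V2=6.335, V3=0.7806, V4=-5.996, V5=6.335, V6=6.321, V7=0.7806, V8=-5.996
aux → i_L1=-1.333, i_L2=0.06467, i_L3=0.006975, i_L4=-0.1288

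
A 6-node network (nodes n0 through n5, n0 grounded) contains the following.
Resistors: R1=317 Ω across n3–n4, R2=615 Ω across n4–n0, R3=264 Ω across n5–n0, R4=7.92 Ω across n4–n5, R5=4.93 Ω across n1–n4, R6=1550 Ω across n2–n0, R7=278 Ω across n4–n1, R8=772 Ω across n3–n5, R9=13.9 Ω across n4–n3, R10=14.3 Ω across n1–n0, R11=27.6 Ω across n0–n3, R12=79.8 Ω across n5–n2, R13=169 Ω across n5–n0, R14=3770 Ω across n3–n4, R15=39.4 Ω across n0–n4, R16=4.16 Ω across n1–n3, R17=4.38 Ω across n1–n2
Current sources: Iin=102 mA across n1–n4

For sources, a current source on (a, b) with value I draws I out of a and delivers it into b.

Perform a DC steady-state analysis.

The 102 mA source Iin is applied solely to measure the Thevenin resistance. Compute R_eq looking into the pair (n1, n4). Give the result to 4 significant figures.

R_eq = 3.353 Ω

Element admittances at DC:
  Y(R1) = 0.003155 S between n3,n4
  Y(R2) = 0.001626 S between n4,n0
  Y(R3) = 0.003788 S between n5,n0
  Y(R4) = 0.1263 S between n4,n5
  Y(R5) = 0.2028 S between n1,n4
  Y(R6) = 0.0006452 S between n2,n0
  Y(R7) = 0.003597 S between n4,n1
  Y(R8) = 0.001295 S between n3,n5
  Y(R9) = 0.07194 S between n4,n3
  Y(R10) = 0.06993 S between n1,n0
  Y(R11) = 0.03623 S between n0,n3
  Y(R12) = 0.01253 S between n5,n2
  Y(R13) = 0.005917 S between n5,n0
  Y(R14) = 0.0002653 S between n3,n4
  Y(R15) = 0.02538 S between n0,n4
  Y(R16) = 0.2404 S between n1,n3
  Y(R17) = 0.2283 S between n1,n2
  Iin: injects 0.102 A into n4 (from n1)
Assemble and solve the 5×5 MNA system:
  V(n1)=-0.1060  V(n2)=-0.09025  V(n3)=-0.02104  V(n4)=0.2360  V(n5)=0.1912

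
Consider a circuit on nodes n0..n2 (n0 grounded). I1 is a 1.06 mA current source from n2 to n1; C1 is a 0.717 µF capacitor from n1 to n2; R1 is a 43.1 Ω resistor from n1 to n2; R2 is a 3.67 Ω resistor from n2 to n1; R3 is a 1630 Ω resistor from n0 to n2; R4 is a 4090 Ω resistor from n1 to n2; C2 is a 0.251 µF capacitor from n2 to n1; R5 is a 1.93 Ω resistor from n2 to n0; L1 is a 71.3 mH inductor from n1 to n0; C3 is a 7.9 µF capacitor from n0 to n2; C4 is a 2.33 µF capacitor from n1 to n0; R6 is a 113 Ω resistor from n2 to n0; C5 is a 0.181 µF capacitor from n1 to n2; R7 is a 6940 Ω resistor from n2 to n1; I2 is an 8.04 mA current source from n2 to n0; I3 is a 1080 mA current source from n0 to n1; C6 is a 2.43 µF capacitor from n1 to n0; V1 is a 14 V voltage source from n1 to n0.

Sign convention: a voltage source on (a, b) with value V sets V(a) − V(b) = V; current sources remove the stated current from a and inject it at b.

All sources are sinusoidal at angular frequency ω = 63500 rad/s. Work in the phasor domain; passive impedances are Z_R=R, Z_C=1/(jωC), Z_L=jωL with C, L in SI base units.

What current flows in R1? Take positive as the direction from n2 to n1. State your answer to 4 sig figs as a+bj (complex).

MNA unknowns: 2 node voltages V₁..V_2 plus 1 source current (V1)
I1: z[2]−=0.00106, z[1]+=0.00106
C1: Y=0.000+0.04553j on G[1,2]
R1: Y=0.02320+0.000j on G[1,2]
R2: Y=0.2725+0.000j on G[2,1]
R3: Y=0.0006135+0.000j on G[0,2]
R4: Y=0.0002445+0.000j on G[1,2]
C2: Y=0.000+0.01594j on G[2,1]
R5: Y=0.5181+0.000j on G[2,0]
L1: Y=0.000-0.0002209j on G[1,0]
C3: Y=0.000+0.5017j on G[0,2]
C4: Y=0.000+0.1480j on G[1,0]
R6: Y=0.008850+0.000j on G[2,0]
C5: Y=0.000+0.01149j on G[1,2]
R7: Y=0.0001441+0.000j on G[2,1]
I2: z[2]−=0.00804, z[0]+=0.00804
I3: z[0]−=1.08, z[1]+=1.08
C6: Y=0.000+0.1543j on G[1,0]
V1: row V1−V0=14, i_V1 at 1,0
solve → V1=14.00+0.000j, V2=3.959-1.522j
aux → i_V1=-1.781-5.412j

-0.2330-0.03532j A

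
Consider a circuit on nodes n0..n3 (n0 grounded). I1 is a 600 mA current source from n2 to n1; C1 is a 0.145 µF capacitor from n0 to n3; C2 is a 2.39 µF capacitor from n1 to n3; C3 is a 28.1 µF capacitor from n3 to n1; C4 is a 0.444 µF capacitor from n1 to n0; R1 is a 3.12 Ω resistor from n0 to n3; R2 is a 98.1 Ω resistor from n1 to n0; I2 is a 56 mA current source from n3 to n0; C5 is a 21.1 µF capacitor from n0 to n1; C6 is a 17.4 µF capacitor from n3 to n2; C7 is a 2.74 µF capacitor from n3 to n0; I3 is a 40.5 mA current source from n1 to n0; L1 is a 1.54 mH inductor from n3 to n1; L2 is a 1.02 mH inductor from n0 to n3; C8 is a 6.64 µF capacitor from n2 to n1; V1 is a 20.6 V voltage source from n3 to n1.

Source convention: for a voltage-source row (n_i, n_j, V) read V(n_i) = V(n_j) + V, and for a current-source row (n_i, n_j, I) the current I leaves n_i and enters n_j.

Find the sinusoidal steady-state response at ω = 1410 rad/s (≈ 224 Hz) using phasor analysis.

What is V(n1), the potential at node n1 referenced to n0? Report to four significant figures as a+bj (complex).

-21.29+0.5163j V

MNA unknowns: 3 node voltages V₁..V_3 plus 1 source current (V1)
I1: z[2]−=0.6, z[1]+=0.6
C1: Y=0.000+0.0002044j on G[0,3]
C2: Y=0.000+0.003370j on G[1,3]
C3: Y=0.000+0.03962j on G[3,1]
C4: Y=0.000+0.0006260j on G[1,0]
R1: Y=0.3205+0.000j on G[0,3]
R2: Y=0.01019+0.000j on G[1,0]
I2: z[3]−=0.056, z[0]+=0.056
C5: Y=0.000+0.02975j on G[0,1]
C6: Y=0.000+0.02453j on G[3,2]
C7: Y=0.000+0.003863j on G[3,0]
I3: z[1]−=0.0405, z[0]+=0.0405
L1: Y=0.000-0.4605j on G[3,1]
L2: Y=0.000-0.6953j on G[0,3]
C8: Y=0.000+0.009362j on G[2,1]
V1: row V3−V1=20.6, i_V1 at 3,1
solve → V1=-21.29+0.5163j, V2=-6.378+18.22j, V3=-0.6885+0.5163j
aux → i_V1=-0.6265+7.820j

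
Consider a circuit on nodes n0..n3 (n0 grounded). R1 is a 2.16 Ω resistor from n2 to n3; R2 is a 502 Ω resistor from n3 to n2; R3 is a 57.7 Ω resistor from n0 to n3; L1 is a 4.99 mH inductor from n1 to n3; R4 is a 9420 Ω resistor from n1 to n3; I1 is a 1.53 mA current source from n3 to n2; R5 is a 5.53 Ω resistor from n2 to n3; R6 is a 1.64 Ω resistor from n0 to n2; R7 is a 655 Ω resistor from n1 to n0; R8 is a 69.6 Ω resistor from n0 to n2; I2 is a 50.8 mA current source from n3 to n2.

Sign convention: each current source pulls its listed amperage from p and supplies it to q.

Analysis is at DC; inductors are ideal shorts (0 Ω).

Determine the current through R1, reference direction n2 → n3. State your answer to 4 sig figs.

MNA unknowns: 3 node voltages V₁..V_3 plus 1 source current (L1)
R1: Y=0.4630 on G[2,3]
R2: Y=0.001992 on G[3,2]
R3: Y=0.01733 on G[0,3]
L1: row V1−V3=0, i_L1 at 1,3
R4: Y=0.0001062 on G[1,3]
I1: z[3]−=0.00153, z[2]+=0.00153
R5: Y=0.1808 on G[2,3]
R6: Y=0.6098 on G[0,2]
R7: Y=0.001527 on G[1,0]
R8: Y=0.01437 on G[0,2]
I2: z[3]−=0.0508, z[2]+=0.0508
solve → V1=-0.07649, V2=0.002311, V3=-0.07649
aux → i_L1=0.0001168

0.03648 A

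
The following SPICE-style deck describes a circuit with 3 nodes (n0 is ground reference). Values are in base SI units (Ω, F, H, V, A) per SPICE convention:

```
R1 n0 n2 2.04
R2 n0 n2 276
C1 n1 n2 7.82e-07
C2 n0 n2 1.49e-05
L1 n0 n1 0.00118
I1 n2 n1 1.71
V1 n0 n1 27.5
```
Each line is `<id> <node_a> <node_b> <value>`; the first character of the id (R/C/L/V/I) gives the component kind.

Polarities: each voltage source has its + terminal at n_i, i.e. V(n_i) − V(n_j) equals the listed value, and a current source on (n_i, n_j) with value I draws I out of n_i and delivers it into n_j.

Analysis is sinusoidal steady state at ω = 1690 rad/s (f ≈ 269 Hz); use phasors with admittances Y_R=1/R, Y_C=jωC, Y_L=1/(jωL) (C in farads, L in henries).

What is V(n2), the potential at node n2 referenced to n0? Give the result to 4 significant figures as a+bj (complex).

-3.457+0.1119j V

Element admittances at ω=1690 rad/s:
  Y(R1) = 0.4902+0.000j S between n0,n2
  Y(R2) = 0.003623+0.000j S between n0,n2
  Y(C1) = 0.000+0.001322j S between n1,n2
  Y(C2) = 0.000+0.02518j S between n0,n2
  Y(L1) = 0.000-0.5015j S between n0,n1
  I1: injects 1.71 A into n1 (from n2)
  V1: constraint V(n0)−V(n1) = 27.5
Assemble and solve the 3×3 MNA system:
  V(n1)=-27.50+0.000j  V(n2)=-3.457+0.1119j
  i(V1)=-1.710+13.76j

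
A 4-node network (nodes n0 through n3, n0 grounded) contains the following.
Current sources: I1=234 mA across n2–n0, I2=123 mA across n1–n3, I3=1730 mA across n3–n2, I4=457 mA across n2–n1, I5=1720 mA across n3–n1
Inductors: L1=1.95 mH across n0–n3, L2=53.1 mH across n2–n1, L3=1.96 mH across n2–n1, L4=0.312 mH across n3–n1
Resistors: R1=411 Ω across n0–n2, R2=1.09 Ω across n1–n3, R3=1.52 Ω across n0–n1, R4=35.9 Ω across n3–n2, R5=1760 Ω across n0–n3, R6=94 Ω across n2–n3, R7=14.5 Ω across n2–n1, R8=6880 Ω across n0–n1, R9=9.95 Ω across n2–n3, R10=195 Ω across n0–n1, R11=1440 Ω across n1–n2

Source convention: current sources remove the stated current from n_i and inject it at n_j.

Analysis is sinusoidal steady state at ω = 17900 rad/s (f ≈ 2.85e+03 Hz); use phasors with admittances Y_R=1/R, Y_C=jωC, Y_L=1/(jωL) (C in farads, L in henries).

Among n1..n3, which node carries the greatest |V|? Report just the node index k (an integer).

Apply KCL at each of the 3 non-ground nodes and solve the resulting linear system.
Node n1: branches {I2, L2, R2, R3, R7, R8, L3, I4, R10, L4, R11, I5} → V_1 = -0.3332-0.1272j
Node n2: branches {I1, R1, L2, R4, R6, I3, R7, L3, R9, I4, R11} → V_2 = 2.848-0.01625j
Node n3: branches {I2, L1, R2, R4, R5, R6, I3, R9, L4, I5} → V_3 = -2.959-0.6375j

3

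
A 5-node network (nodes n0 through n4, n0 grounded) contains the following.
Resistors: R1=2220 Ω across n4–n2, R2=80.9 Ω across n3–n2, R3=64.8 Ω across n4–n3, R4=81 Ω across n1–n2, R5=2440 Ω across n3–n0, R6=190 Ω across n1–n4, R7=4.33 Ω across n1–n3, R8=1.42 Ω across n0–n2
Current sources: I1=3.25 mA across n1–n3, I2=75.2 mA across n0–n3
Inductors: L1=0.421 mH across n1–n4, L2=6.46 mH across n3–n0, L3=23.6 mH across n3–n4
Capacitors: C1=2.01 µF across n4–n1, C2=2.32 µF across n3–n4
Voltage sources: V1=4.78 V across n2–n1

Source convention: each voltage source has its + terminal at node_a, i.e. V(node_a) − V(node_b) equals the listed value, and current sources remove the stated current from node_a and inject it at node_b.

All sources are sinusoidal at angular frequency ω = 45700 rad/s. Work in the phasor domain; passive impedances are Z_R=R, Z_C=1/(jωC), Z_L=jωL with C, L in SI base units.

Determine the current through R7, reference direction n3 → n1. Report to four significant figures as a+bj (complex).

0.1286-0.02797j A

Apply KCL at each of the 4 non-ground nodes and solve the resulting linear system.
Node n1: branches {I1, R4, L1, C1, R6, R7, V1} → V_1 = -4.670-0.01970j
Node n2: branches {R1, R2, R4, R8, V1} → V_2 = 0.1099-0.01970j
Node n3: branches {R2, R3, I1, R5, C2, L2, R7, I2, L3} → V_3 = -4.113-0.1408j
Node n4: branches {R1, R3, L1, C1, R6, C2, L3} → V_4 = -4.265-0.1224j
Source currents: i(V1)=-0.1906+0.01233j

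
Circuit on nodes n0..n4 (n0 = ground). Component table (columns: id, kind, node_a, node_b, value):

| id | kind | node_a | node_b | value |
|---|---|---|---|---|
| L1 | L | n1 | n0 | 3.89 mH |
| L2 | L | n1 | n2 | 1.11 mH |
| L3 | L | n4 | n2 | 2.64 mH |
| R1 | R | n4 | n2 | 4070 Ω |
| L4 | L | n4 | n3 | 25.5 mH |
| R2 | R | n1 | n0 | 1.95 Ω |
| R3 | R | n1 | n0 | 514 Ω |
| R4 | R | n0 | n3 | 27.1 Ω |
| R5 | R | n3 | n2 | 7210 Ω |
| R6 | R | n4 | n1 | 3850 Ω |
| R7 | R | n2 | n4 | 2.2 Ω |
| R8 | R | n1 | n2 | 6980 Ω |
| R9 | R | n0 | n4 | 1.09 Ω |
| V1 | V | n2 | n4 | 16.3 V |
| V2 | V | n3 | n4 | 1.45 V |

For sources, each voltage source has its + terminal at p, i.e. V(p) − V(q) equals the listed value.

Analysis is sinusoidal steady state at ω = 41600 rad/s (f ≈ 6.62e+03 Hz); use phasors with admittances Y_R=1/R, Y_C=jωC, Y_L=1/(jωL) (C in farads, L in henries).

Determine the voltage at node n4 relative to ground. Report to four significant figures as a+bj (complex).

-0.08216+0.3663j V

Apply KCL at each of the 4 non-ground nodes and solve the resulting linear system.
Node n1: branches {L1, L2, R2, R3, R6, R8} → V_1 = 0.05652-0.6784j
Node n2: branches {L2, L3, R1, R5, R7, R8, V1} → V_2 = 16.22+0.3663j
Node n3: branches {L4, R4, R5, V2} → V_3 = 1.368+0.3663j
Node n4: branches {L3, R1, L4, R6, R7, R9, V1, V2} → V_4 = -0.08216+0.3663j
Source currents: i(V1)=-7.440+0.4983j, i(V2)=-0.04841-0.01215j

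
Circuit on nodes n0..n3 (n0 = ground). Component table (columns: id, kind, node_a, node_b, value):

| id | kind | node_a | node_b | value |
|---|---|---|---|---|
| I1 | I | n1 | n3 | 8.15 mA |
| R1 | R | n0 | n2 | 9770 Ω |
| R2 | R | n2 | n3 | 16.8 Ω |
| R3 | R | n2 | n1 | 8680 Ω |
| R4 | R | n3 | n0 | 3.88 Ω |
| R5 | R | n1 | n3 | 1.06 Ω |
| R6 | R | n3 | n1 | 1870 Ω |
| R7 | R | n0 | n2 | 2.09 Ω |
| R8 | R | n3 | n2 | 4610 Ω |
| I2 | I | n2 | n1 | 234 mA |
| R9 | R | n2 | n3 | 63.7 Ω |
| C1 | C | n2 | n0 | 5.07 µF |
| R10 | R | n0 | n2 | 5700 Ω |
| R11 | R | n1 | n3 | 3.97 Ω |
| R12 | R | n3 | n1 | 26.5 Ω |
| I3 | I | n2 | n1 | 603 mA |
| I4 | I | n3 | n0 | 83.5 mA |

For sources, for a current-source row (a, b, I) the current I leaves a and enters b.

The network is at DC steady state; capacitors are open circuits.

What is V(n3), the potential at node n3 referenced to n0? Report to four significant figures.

1.979 V

Apply KCL at each of the 3 non-ground nodes and solve the resulting linear system.
Node n1: branches {I1, R3, R5, R6, I2, R11, R12, I3} → V_1 = 2.651
Node n2: branches {R1, R2, R3, R7, R8, I2, R9, C1, R10, I3} → V_2 = -1.240
Node n3: branches {I1, R2, R4, R5, R6, R8, R9, R11, R12, I4} → V_3 = 1.979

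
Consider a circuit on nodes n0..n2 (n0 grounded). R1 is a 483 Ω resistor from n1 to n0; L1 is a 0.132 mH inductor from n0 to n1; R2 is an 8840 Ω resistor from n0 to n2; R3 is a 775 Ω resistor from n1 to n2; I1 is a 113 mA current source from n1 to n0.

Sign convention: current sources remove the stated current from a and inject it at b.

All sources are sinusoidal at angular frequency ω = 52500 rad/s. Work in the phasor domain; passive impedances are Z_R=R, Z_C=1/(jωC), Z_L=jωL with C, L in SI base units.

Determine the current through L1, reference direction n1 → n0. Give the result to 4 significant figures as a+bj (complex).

-0.1130+0.001702j A

Element admittances at ω=52500 rad/s:
  Y(R1) = 0.002070+0.000j S between n1,n0
  Y(L1) = 0.000-0.1443j S between n0,n1
  Y(R2) = 0.0001131+0.000j S between n0,n2
  Y(R3) = 0.001290+0.000j S between n1,n2
  I1: injects 0.113 A into n0 (from n1)
Assemble and solve the 2×2 MNA system:
  V(n1)=-0.01180-0.7829j  V(n2)=-0.01085-0.7198j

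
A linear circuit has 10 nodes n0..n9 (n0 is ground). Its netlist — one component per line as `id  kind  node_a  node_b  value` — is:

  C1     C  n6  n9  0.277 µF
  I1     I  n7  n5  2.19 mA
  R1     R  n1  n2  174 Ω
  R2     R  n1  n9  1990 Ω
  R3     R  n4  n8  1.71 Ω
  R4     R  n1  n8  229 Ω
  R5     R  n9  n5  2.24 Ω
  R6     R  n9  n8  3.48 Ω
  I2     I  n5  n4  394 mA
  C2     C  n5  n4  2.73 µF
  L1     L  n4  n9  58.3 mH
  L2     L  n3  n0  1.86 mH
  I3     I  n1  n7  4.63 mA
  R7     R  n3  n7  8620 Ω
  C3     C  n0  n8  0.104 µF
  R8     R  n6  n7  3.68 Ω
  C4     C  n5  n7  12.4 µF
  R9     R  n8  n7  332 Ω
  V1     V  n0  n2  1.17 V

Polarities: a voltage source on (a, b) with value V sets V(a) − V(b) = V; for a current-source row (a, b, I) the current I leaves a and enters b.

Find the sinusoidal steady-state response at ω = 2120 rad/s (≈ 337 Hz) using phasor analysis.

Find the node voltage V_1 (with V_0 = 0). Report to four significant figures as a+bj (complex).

Apply KCL at each of the 9 non-ground nodes and solve the resulting linear system.
Node n1: branches {R1, R2, R4, I3} → V_1 = -1.127+0.005244j
Node n2: branches {R1, V1} → V_2 = -1.170+0.000j
Node n3: branches {L2, R7} → V_3 = 0.0001297-0.0009708j
Node n4: branches {R3, I2, C2, L1} → V_4 = 0.6859+0.01039j
Node n5: branches {I1, R5, I2, C2, C4} → V_5 = -2.175+0.05559j
Node n6: branches {C1, R8} → V_6 = -2.123-0.2828j
Node n7: branches {I1, I3, R7, R8, C4, R9} → V_7 = -2.122-0.2845j
Node n8: branches {R3, R4, R6, C3, R9} → V_8 = 0.01249+0.01098j
Node n9: branches {C1, R2, R5, R6, L1} → V_9 = -1.318+0.01537j
Source currents: i(V1)=-0.0002486-3.014e-05j

-1.127+0.005244j V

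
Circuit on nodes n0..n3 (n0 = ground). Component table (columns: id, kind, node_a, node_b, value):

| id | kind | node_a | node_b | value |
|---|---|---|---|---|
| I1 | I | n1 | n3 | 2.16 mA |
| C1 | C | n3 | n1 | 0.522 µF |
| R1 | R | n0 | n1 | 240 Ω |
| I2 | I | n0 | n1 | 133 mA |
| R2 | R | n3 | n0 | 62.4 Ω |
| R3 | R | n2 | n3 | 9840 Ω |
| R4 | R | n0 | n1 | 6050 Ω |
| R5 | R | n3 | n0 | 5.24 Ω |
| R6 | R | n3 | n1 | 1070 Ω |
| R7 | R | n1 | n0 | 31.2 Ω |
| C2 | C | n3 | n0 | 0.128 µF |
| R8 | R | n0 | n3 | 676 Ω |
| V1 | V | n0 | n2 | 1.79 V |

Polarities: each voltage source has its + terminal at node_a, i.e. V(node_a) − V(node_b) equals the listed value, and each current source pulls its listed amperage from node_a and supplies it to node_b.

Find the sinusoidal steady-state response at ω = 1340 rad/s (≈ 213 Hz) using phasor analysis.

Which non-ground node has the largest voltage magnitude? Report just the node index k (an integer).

1

Apply KCL at each of the 3 non-ground nodes and solve the resulting linear system.
Node n1: branches {I1, C1, R1, I2, R4, R6, R7} → V_1 = 3.505-0.06494j
Node n2: branches {R3, V1} → V_2 = -1.790+0.000j
Node n3: branches {I1, C1, R2, R3, R5, R6, C2, R8} → V_3 = 0.02536+0.01131j
Source currents: i(V1)=-0.0001845-1.150e-06j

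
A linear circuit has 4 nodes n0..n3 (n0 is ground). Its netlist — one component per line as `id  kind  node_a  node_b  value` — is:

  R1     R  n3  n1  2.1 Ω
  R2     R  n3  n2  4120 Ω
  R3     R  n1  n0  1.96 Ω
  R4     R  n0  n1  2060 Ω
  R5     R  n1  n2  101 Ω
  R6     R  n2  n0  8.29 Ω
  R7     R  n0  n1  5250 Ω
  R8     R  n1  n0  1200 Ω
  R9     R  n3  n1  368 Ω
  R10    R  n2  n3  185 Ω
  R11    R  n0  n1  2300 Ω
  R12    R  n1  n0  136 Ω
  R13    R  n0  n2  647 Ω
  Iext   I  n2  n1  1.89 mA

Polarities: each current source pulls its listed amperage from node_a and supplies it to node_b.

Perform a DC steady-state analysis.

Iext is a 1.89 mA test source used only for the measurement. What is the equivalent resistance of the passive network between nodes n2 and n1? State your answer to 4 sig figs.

R_eq = 8.742 Ω

MNA unknowns: 3 node voltages V₁..V_3
R1: Y=0.4762 on G[3,1]
R2: Y=0.0002427 on G[3,2]
R3: Y=0.5102 on G[1,0]
R4: Y=0.0004854 on G[0,1]
R5: Y=0.009901 on G[1,2]
R6: Y=0.1206 on G[2,0]
R7: Y=0.0001905 on G[0,1]
R8: Y=0.0008333 on G[1,0]
R9: Y=0.002717 on G[3,1]
R10: Y=0.005405 on G[2,3]
R11: Y=0.0004348 on G[0,1]
R12: Y=0.007353 on G[1,0]
R13: Y=0.001546 on G[0,2]
Iext: z[2]−=0.00189, z[1]+=0.00189
solve → V1=0.003146, V2=-0.01338, V3=0.002953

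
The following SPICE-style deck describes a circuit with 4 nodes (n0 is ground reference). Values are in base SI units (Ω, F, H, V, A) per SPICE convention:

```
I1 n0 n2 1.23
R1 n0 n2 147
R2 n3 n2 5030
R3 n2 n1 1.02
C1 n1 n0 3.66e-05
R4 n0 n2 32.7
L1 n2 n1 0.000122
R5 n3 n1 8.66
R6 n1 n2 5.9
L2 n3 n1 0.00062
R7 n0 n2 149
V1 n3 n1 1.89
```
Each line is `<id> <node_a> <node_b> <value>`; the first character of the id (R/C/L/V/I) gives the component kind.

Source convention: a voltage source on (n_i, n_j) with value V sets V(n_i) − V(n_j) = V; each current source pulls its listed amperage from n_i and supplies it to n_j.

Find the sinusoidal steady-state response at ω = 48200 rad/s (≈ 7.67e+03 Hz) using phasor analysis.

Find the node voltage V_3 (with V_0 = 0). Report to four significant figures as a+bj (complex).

MNA unknowns: 3 node voltages V₁..V_3 plus 1 source current (V1)
I1: z[0]−=1.23, z[2]+=1.23
R1: Y=0.006803+0.000j on G[0,2]
R2: Y=0.0001988+0.000j on G[3,2]
R3: Y=0.9804+0.000j on G[2,1]
C1: Y=0.000+1.764j on G[1,0]
R4: Y=0.03058+0.000j on G[0,2]
L1: Y=0.000-0.1701j on G[2,1]
R5: Y=0.1155+0.000j on G[3,1]
R6: Y=0.1695+0.000j on G[1,2]
L2: Y=0.000-0.03346j on G[3,1]
R7: Y=0.006711+0.000j on G[0,2]
V1: row V3−V1=1.89, i_V1 at 3,1
solve → V1=0.01259-0.6718j, V2=1.019-0.5037j, V3=1.903-0.6718j
aux → i_V1=-0.2184+0.06328j

1.903-0.6718j V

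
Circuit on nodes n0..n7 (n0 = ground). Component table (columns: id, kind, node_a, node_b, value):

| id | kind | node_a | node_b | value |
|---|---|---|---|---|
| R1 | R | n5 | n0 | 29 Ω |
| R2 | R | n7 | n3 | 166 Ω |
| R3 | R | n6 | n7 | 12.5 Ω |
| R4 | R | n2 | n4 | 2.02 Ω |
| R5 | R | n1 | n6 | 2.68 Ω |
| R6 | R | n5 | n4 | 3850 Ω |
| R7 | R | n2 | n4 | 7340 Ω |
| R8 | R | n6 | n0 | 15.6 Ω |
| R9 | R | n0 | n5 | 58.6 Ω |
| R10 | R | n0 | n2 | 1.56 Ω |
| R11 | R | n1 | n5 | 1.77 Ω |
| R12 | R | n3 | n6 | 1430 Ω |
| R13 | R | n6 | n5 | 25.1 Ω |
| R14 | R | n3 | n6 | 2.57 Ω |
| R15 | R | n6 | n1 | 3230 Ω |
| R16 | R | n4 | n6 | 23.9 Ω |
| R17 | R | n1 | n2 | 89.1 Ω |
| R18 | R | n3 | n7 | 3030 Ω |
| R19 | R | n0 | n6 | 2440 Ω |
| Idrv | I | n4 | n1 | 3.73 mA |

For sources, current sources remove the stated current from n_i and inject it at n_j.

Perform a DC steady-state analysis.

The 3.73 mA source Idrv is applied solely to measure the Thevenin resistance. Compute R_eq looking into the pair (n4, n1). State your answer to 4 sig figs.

R_eq = 8.770 Ω

MNA unknowns: 7 node voltages V₁..V_7
R1: Y=0.03448 on G[5,0]
R2: Y=0.006024 on G[7,3]
R3: Y=0.08000 on G[6,7]
R4: Y=0.4950 on G[2,4]
R5: Y=0.3731 on G[1,6]
R6: Y=0.0002597 on G[5,4]
R7: Y=0.0001362 on G[2,4]
R8: Y=0.06410 on G[6,0]
R9: Y=0.01706 on G[0,5]
R10: Y=0.6410 on G[0,2]
R11: Y=0.5650 on G[1,5]
R12: Y=0.0006993 on G[3,6]
R13: Y=0.03984 on G[6,5]
R14: Y=0.3891 on G[3,6]
R15: Y=0.0003096 on G[6,1]
R16: Y=0.04184 on G[4,6]
R17: Y=0.01122 on G[1,2]
R18: Y=0.0003300 on G[3,7]
R19: Y=0.0004098 on G[0,6]
Idrv: z[4]−=0.00373, z[1]+=0.00373
solve → V1=0.02391, V2=-0.003567, V3=0.01813, V4=-0.008807, V5=0.02167, V6=0.01813, V7=0.01813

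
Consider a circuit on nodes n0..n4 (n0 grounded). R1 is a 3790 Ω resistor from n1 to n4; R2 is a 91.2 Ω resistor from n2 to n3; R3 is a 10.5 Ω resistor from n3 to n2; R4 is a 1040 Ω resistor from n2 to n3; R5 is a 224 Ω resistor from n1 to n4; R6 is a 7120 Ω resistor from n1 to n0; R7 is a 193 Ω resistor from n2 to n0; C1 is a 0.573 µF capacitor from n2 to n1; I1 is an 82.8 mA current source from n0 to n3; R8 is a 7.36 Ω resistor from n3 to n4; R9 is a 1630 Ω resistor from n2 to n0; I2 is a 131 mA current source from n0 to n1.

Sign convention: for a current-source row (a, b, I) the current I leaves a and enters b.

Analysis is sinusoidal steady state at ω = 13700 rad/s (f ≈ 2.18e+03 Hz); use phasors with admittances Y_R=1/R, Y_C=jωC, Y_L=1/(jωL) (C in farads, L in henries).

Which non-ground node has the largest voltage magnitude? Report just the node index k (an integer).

Element admittances at ω=13700 rad/s:
  Y(R1) = 0.0002639+0.000j S between n1,n4
  Y(R2) = 0.01096+0.000j S between n2,n3
  Y(R3) = 0.09524+0.000j S between n3,n2
  Y(R4) = 0.0009615+0.000j S between n2,n3
  Y(R5) = 0.004464+0.000j S between n1,n4
  Y(R6) = 0.0001404+0.000j S between n1,n0
  Y(R7) = 0.005181+0.000j S between n2,n0
  Y(C1) = 0.000+0.007850j S between n2,n1
  I1: injects 0.0828 A into n3 (from n0)
  Y(R8) = 0.1359+0.000j S between n3,n4
  Y(R9) = 0.0006135+0.000j S between n2,n0
  I2: injects 0.131 A into n1 (from n0)
Assemble and solve the 4×4 MNA system:
  V(n1)=42.98-12.08j  V(n2)=35.85+0.2928j  V(n3)=36.89-0.2132j  V(n4)=37.09-0.6123j

1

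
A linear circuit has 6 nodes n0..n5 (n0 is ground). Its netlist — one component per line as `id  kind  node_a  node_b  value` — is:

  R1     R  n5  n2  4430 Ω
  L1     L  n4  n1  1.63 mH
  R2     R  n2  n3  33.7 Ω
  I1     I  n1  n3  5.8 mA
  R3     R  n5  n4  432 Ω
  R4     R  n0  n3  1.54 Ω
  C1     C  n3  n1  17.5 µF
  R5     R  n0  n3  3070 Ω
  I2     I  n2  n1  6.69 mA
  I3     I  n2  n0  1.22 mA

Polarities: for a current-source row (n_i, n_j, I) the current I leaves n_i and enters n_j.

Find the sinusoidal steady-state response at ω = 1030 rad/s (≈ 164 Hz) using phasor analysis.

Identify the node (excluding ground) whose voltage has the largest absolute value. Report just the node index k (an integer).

2

MNA unknowns: 5 node voltages V₁..V_5
R1: Y=0.0002257+0.000j on G[5,2]
L1: Y=0.000-0.5956j on G[4,1]
R2: Y=0.02967+0.000j on G[2,3]
I1: z[1]−=0.0058, z[3]+=0.0058
R3: Y=0.002315+0.000j on G[5,4]
R4: Y=0.6494+0.000j on G[0,3]
C1: Y=0.000+0.01802j on G[3,1]
R5: Y=0.0003257+0.000j on G[0,3]
I2: z[2]−=0.00669, z[1]+=0.00669
I3: z[2]−=0.00122, z[0]+=0.00122
solve → V1=-0.001352-0.04635j, V2=-0.2666-0.0003197j, V3=-0.001878+0.000j, V4=-0.001368-0.04644j, V5=-0.02493-0.04234j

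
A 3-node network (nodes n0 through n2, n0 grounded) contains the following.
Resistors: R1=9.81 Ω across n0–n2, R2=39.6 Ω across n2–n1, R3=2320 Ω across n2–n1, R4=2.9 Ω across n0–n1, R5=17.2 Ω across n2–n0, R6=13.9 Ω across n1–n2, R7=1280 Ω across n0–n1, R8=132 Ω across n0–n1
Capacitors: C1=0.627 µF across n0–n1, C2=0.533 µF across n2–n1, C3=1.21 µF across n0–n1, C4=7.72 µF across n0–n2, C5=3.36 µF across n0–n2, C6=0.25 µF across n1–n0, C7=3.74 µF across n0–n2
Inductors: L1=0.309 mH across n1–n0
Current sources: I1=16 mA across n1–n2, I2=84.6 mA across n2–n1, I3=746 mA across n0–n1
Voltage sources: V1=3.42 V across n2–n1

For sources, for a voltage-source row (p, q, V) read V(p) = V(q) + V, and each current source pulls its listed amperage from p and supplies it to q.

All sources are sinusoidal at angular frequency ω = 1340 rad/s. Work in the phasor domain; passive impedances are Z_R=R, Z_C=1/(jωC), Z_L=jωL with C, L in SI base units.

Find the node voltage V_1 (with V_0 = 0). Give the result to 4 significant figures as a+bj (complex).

Apply KCL at each of the 2 non-ground nodes and solve the resulting linear system.
Node n1: branches {C1, C2, C3, L1, R2, R3, R4, I1, C6, I2, R6, R7, I3, R8, V1} → V_1 = 0.04416+0.07351j
Node n2: branches {R1, C2, C4, R2, R3, I1, C5, R5, C7, I2, R6, V1} → V_2 = 3.464+0.07351j
Source currents: i(V1)=-0.9556-0.08300j

0.04416+0.07351j V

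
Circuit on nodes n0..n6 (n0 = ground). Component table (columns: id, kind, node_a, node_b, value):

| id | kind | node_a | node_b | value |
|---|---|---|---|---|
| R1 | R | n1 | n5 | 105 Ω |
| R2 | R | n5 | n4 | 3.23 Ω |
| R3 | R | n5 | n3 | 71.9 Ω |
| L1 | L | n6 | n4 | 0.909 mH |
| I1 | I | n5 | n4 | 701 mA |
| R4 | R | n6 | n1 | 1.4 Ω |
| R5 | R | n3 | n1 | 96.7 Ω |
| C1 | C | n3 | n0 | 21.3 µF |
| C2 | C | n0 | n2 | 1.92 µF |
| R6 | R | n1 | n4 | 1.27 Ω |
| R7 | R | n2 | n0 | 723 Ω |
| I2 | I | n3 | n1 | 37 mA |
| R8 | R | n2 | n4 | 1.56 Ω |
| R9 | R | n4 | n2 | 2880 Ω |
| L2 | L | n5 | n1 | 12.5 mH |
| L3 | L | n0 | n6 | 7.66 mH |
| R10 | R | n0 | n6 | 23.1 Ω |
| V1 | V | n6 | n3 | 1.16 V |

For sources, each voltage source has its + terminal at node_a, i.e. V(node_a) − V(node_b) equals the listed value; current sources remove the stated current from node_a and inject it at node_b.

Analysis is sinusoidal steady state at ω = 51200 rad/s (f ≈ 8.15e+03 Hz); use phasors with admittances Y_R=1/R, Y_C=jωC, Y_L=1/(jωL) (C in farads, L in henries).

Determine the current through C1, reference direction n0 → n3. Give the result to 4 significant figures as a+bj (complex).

Apply KCL at each of the 6 non-ground nodes and solve the resulting linear system.
Node n1: branches {R1, R4, R5, R6, I2, L2} → V_1 = 1.080-0.05906j
Node n2: branches {C2, R7, R8, R9} → V_2 = 1.031-0.3422j
Node n3: branches {R3, R5, C1, I2, V1} → V_3 = -0.09296+0.07469j
Node n4: branches {R2, L1, I1, R6, R8, R9} → V_4 = 1.086-0.1849j
Node n5: branches {R1, R2, R3, I1, L2} → V_5 = -1.068-0.1806j
Node n6: branches {L1, R4, L3, R10, V1} → V_6 = 1.067+0.07469j
Source currents: i(V1)=-0.04301-0.09645j

0.08145+0.1014j A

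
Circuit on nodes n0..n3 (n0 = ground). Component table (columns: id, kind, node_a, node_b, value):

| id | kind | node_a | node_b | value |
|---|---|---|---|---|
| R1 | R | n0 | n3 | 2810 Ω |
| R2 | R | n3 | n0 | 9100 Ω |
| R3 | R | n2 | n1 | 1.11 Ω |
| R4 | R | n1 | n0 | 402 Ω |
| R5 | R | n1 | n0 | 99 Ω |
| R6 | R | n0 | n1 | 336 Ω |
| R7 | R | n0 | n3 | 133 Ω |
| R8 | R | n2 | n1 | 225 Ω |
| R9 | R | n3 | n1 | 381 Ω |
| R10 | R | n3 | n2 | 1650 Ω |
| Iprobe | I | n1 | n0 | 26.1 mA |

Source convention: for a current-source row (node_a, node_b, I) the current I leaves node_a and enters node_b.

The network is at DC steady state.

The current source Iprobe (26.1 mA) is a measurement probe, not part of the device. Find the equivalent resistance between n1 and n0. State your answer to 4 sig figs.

R_eq = 55.98 Ω

Element admittances at DC:
  Y(R1) = 0.0003559 S between n0,n3
  Y(R2) = 0.0001099 S between n3,n0
  Y(R3) = 0.9009 S between n2,n1
  Y(R4) = 0.002488 S between n1,n0
  Y(R5) = 0.01010 S between n1,n0
  Y(R6) = 0.002976 S between n0,n1
  Y(R7) = 0.007519 S between n0,n3
  Y(R8) = 0.004444 S between n2,n1
  Y(R9) = 0.002625 S between n3,n1
  Y(R10) = 0.0006061 S between n3,n2
  Iprobe: injects 0.0261 A into n0 (from n1)
Assemble and solve the 3×3 MNA system:
  V(n1)=-1.461  V(n2)=-1.460  V(n3)=-0.4208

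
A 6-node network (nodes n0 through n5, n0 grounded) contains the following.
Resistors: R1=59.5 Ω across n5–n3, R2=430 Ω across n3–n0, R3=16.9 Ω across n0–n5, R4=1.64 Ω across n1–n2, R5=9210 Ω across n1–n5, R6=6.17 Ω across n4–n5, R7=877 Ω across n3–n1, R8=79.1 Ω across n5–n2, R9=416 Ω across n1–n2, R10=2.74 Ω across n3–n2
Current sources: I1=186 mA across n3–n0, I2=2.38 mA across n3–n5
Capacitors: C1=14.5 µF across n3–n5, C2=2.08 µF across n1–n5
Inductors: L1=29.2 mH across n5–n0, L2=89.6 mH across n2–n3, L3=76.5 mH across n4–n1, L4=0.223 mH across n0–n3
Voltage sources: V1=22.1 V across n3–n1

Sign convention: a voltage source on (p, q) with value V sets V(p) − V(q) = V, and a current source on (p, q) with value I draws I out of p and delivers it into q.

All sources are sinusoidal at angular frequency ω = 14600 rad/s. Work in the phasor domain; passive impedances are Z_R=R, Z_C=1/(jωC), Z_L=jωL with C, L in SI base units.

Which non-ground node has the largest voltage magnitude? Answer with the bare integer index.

Apply KCL at each of the 5 non-ground nodes and solve the resulting linear system.
Node n1: branches {R4, R5, R7, R9, L3, C2, V1} → V_1 = -22.15-0.09051j
Node n2: branches {R4, R8, L2, R9, R10} → V_2 = -13.75-0.1044j
Node n3: branches {R1, I1, I2, C1, R2, R7, L2, L4, R10, V1} → V_3 = -0.04728-0.09051j
Node n4: branches {R6, L3} → V_4 = -2.657-0.2396j
Node n5: branches {R1, I2, C1, R3, L1, R5, R6, R8, C2} → V_5 = -2.658-0.3472j
Source currents: i(V1)=-5.176-0.5659j

1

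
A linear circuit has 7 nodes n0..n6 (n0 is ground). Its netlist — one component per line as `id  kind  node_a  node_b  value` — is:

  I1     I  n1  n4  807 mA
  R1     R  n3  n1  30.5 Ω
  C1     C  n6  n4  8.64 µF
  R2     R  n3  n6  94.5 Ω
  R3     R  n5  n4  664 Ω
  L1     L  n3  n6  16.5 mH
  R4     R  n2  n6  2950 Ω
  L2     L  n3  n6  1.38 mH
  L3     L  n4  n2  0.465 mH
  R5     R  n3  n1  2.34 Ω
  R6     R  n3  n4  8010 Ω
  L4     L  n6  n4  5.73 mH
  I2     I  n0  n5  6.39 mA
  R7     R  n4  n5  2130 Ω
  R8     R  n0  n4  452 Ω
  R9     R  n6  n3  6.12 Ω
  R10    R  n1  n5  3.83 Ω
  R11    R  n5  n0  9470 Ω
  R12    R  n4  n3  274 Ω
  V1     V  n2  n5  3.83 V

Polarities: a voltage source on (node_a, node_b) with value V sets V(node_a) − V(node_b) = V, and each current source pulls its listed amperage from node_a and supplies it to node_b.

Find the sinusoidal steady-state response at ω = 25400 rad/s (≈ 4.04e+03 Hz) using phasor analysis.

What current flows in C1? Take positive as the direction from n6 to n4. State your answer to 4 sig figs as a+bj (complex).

-0.7856-0.2628j A

Element admittances at ω=25400 rad/s:
  I1: injects 0.807 A into n4 (from n1)
  Y(R1) = 0.03279+0.000j S between n3,n1
  Y(C1) = 0.000+0.2195j S between n6,n4
  Y(R2) = 0.01058+0.000j S between n3,n6
  Y(R3) = 0.001506+0.000j S between n5,n4
  Y(L1) = 0.000-0.002386j S between n3,n6
  Y(R4) = 0.0003390+0.000j S between n2,n6
  Y(L2) = 0.000-0.02853j S between n3,n6
  Y(L3) = 0.000-0.08467j S between n4,n2
  Y(R5) = 0.4274+0.000j S between n3,n1
  Y(R6) = 0.0001248+0.000j S between n3,n4
  Y(L4) = 0.000-0.006871j S between n6,n4
  I2: injects 0.00639 A into n5 (from n0)
  Y(R7) = 0.0004695+0.000j S between n4,n5
  Y(R8) = 0.002212+0.000j S between n0,n4
  Y(R9) = 0.1634+0.000j S between n6,n3
  Y(R10) = 0.2611+0.000j S between n1,n5
  Y(R11) = 0.0001056+0.000j S between n5,n0
  Y(R12) = 0.003650+0.000j S between n4,n3
  V1: constraint V(n2)−V(n5) = 3.83
Assemble and solve the 7×7 MNA system:
  V(n1)=-3.814+0.8797j  V(n2)=0.1197-0.07015j  V(n3)=-2.119+1.419j  V(n4)=3.065+0.003348j  V(n5)=-3.710-0.07015j  V(n6)=1.868+3.583j
  i(V1)=0.006816-0.2482j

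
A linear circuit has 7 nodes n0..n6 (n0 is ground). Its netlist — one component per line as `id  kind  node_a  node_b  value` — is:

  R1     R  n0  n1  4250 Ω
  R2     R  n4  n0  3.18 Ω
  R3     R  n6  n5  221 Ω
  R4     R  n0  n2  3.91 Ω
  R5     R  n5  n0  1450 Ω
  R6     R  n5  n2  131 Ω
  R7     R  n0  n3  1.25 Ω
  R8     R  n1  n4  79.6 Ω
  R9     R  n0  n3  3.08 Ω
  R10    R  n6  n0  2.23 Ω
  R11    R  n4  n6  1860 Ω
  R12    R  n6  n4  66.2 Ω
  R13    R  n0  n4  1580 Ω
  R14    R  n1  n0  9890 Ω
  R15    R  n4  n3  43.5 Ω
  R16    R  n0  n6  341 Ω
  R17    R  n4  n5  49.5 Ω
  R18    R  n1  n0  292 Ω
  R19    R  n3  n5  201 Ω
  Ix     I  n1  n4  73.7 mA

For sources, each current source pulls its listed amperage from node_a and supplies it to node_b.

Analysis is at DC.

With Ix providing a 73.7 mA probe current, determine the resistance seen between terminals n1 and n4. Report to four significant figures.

Element admittances at DC:
  Y(R1) = 0.0002353 S between n0,n1
  Y(R2) = 0.3145 S between n4,n0
  Y(R3) = 0.004525 S between n6,n5
  Y(R4) = 0.2558 S between n0,n2
  Y(R5) = 0.0006897 S between n5,n0
  Y(R6) = 0.007634 S between n5,n2
  Y(R7) = 0.8000 S between n0,n3
  Y(R8) = 0.01256 S between n1,n4
  Y(R9) = 0.3247 S between n0,n3
  Y(R10) = 0.4484 S between n6,n0
  Y(R11) = 0.0005376 S between n4,n6
  Y(R12) = 0.01511 S between n6,n4
  Y(R13) = 0.0006329 S between n0,n4
  Y(R14) = 0.0001011 S between n1,n0
  Y(R15) = 0.02299 S between n4,n3
  Y(R16) = 0.002933 S between n0,n6
  Y(R17) = 0.02020 S between n4,n5
  Y(R18) = 0.003425 S between n1,n0
  Y(R19) = 0.004975 S between n3,n5
  Ix: injects 0.0737 A into n4 (from n1)
Assemble and solve the 6×6 MNA system:
  V(n1)=-4.479  V(n2)=0.0007311  V(n3)=0.001037  V(n4)=0.04655  V(n5)=0.02523  V(n6)=0.001786

R_eq = 61.41 Ω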